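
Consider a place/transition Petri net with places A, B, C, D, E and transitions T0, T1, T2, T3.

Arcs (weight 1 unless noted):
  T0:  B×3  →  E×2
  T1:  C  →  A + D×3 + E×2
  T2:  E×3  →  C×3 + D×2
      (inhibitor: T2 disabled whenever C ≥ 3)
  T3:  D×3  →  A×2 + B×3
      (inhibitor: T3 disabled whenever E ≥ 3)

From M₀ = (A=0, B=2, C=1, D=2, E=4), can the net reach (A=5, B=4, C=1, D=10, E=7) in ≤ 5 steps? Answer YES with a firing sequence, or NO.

depth 0: 1 marking
depth 1: 3 markings reached so far
depth 2: 5 markings reached so far
depth 3: 8 markings reached so far
depth 4: 12 markings reached so far
depth 5: 17 markings reached so far
target is not among the 17 markings reachable within 5 steps

NO — not reachable within 5 firings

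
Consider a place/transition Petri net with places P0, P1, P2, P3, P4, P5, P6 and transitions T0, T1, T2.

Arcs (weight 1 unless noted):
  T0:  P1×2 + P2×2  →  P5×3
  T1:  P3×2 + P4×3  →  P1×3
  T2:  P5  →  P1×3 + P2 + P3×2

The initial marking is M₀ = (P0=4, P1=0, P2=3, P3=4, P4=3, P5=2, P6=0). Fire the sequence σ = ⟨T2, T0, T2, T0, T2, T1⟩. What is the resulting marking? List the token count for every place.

(P0=4, P1=8, P2=2, P3=8, P4=0, P5=5, P6=0)

step 1: fire T2:  (P0=4, P1=0, P2=3, P3=4, P4=3, P5=2, P6=0) → (P0=4, P1=3, P2=4, P3=6, P4=3, P5=1, P6=0)
step 2: fire T0:  (P0=4, P1=3, P2=4, P3=6, P4=3, P5=1, P6=0) → (P0=4, P1=1, P2=2, P3=6, P4=3, P5=4, P6=0)
step 3: fire T2:  (P0=4, P1=1, P2=2, P3=6, P4=3, P5=4, P6=0) → (P0=4, P1=4, P2=3, P3=8, P4=3, P5=3, P6=0)
step 4: fire T0:  (P0=4, P1=4, P2=3, P3=8, P4=3, P5=3, P6=0) → (P0=4, P1=2, P2=1, P3=8, P4=3, P5=6, P6=0)
step 5: fire T2:  (P0=4, P1=2, P2=1, P3=8, P4=3, P5=6, P6=0) → (P0=4, P1=5, P2=2, P3=10, P4=3, P5=5, P6=0)
step 6: fire T1:  (P0=4, P1=5, P2=2, P3=10, P4=3, P5=5, P6=0) → (P0=4, P1=8, P2=2, P3=8, P4=0, P5=5, P6=0)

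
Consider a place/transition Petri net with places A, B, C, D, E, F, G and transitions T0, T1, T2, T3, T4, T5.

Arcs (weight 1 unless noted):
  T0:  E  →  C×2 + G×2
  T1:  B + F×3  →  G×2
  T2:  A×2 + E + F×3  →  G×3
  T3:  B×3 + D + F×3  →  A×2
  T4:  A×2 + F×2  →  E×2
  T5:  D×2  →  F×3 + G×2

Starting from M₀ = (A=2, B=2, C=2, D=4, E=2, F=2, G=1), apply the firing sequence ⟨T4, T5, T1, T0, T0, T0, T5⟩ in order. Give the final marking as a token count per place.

step 1: fire T4:  (A=2, B=2, C=2, D=4, E=2, F=2, G=1) → (A=0, B=2, C=2, D=4, E=4, F=0, G=1)
step 2: fire T5:  (A=0, B=2, C=2, D=4, E=4, F=0, G=1) → (A=0, B=2, C=2, D=2, E=4, F=3, G=3)
step 3: fire T1:  (A=0, B=2, C=2, D=2, E=4, F=3, G=3) → (A=0, B=1, C=2, D=2, E=4, F=0, G=5)
step 4: fire T0:  (A=0, B=1, C=2, D=2, E=4, F=0, G=5) → (A=0, B=1, C=4, D=2, E=3, F=0, G=7)
step 5: fire T0:  (A=0, B=1, C=4, D=2, E=3, F=0, G=7) → (A=0, B=1, C=6, D=2, E=2, F=0, G=9)
step 6: fire T0:  (A=0, B=1, C=6, D=2, E=2, F=0, G=9) → (A=0, B=1, C=8, D=2, E=1, F=0, G=11)
step 7: fire T5:  (A=0, B=1, C=8, D=2, E=1, F=0, G=11) → (A=0, B=1, C=8, D=0, E=1, F=3, G=13)

(A=0, B=1, C=8, D=0, E=1, F=3, G=13)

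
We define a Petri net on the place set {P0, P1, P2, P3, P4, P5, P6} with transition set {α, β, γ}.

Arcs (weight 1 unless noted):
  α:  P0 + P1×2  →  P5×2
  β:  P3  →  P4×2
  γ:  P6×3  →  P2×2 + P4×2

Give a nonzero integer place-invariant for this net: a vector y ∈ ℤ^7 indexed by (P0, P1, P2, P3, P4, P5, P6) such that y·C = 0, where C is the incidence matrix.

Incidence matrix C (rows=places, cols=transitions):
        α    β    γ
   P0  -1    0    0
   P1  -2    0    0
   P2   0    0    2
   P3   0   -1    0
   P4   0    2    2
   P5   2    0    0
   P6   0    0   -3

Candidate y = [2, -1, 0, 0, 0, 0, 0]; check y·C column-wise:
  col α: 2·-1 + -1·-2 + 0·2 = 0
  col β: 2·0 + -1·0 + 0·-1 + 0·2 = 0
  col γ: 2·0 + -1·0 + 0·2 + 0·2 + 0·-3 = 0

y = (P0:2, P1:-1, P2:0, P3:0, P4:0, P5:0, P6:0)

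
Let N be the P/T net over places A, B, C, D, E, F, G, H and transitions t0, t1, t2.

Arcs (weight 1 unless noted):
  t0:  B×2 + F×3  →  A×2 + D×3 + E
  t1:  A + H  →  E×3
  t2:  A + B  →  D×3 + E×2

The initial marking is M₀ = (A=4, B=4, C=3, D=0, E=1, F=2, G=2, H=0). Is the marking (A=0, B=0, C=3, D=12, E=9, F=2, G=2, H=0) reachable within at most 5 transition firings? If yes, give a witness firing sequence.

YES — reachable via ⟨t2, t2, t2, t2⟩ (4 firings)

step 1: fire t2:  (A=4, B=4, C=3, D=0, E=1, F=2, G=2, H=0) → (A=3, B=3, C=3, D=3, E=3, F=2, G=2, H=0)
step 2: fire t2:  (A=3, B=3, C=3, D=3, E=3, F=2, G=2, H=0) → (A=2, B=2, C=3, D=6, E=5, F=2, G=2, H=0)
step 3: fire t2:  (A=2, B=2, C=3, D=6, E=5, F=2, G=2, H=0) → (A=1, B=1, C=3, D=9, E=7, F=2, G=2, H=0)
step 4: fire t2:  (A=1, B=1, C=3, D=9, E=7, F=2, G=2, H=0) → (A=0, B=0, C=3, D=12, E=9, F=2, G=2, H=0)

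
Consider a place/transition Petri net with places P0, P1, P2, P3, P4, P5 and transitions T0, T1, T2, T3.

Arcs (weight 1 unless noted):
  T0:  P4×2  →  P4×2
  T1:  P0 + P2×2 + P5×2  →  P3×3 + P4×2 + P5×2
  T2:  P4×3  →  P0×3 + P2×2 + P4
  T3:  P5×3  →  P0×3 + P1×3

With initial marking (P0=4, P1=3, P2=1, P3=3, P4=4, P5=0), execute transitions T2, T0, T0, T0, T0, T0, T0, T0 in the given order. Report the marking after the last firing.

step 1: fire T2:  (P0=4, P1=3, P2=1, P3=3, P4=4, P5=0) → (P0=7, P1=3, P2=3, P3=3, P4=2, P5=0)
step 2: fire T0:  (P0=7, P1=3, P2=3, P3=3, P4=2, P5=0) → (P0=7, P1=3, P2=3, P3=3, P4=2, P5=0)
step 3: fire T0:  (P0=7, P1=3, P2=3, P3=3, P4=2, P5=0) → (P0=7, P1=3, P2=3, P3=3, P4=2, P5=0)
step 4: fire T0:  (P0=7, P1=3, P2=3, P3=3, P4=2, P5=0) → (P0=7, P1=3, P2=3, P3=3, P4=2, P5=0)
step 5: fire T0:  (P0=7, P1=3, P2=3, P3=3, P4=2, P5=0) → (P0=7, P1=3, P2=3, P3=3, P4=2, P5=0)
step 6: fire T0:  (P0=7, P1=3, P2=3, P3=3, P4=2, P5=0) → (P0=7, P1=3, P2=3, P3=3, P4=2, P5=0)
step 7: fire T0:  (P0=7, P1=3, P2=3, P3=3, P4=2, P5=0) → (P0=7, P1=3, P2=3, P3=3, P4=2, P5=0)
step 8: fire T0:  (P0=7, P1=3, P2=3, P3=3, P4=2, P5=0) → (P0=7, P1=3, P2=3, P3=3, P4=2, P5=0)

(P0=7, P1=3, P2=3, P3=3, P4=2, P5=0)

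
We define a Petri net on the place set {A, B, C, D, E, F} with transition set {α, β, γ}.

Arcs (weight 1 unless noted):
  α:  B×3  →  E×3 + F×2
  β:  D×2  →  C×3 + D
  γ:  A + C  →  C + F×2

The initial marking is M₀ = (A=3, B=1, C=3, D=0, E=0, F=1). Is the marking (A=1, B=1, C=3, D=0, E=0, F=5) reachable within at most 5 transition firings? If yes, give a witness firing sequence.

YES — reachable via ⟨γ, γ⟩ (2 firings)

step 1: fire γ:  (A=3, B=1, C=3, D=0, E=0, F=1) → (A=2, B=1, C=3, D=0, E=0, F=3)
step 2: fire γ:  (A=2, B=1, C=3, D=0, E=0, F=3) → (A=1, B=1, C=3, D=0, E=0, F=5)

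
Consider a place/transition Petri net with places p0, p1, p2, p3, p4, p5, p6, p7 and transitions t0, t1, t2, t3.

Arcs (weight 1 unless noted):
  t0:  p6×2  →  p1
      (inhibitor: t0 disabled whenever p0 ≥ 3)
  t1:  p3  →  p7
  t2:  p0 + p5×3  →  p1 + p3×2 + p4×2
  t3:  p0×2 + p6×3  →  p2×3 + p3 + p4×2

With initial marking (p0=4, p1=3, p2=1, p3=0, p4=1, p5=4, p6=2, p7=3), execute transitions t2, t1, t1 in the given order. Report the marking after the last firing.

step 1: fire t2:  (p0=4, p1=3, p2=1, p3=0, p4=1, p5=4, p6=2, p7=3) → (p0=3, p1=4, p2=1, p3=2, p4=3, p5=1, p6=2, p7=3)
step 2: fire t1:  (p0=3, p1=4, p2=1, p3=2, p4=3, p5=1, p6=2, p7=3) → (p0=3, p1=4, p2=1, p3=1, p4=3, p5=1, p6=2, p7=4)
step 3: fire t1:  (p0=3, p1=4, p2=1, p3=1, p4=3, p5=1, p6=2, p7=4) → (p0=3, p1=4, p2=1, p3=0, p4=3, p5=1, p6=2, p7=5)

(p0=3, p1=4, p2=1, p3=0, p4=3, p5=1, p6=2, p7=5)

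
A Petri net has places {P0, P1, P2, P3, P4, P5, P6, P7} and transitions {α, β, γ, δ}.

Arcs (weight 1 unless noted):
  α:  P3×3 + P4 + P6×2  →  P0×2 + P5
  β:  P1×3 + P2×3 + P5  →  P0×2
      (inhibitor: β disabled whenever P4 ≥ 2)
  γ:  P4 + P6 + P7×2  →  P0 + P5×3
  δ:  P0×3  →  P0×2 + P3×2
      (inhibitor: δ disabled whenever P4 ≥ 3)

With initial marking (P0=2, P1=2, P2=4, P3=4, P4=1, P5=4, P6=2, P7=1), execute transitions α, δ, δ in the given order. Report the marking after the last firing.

step 1: fire α:  (P0=2, P1=2, P2=4, P3=4, P4=1, P5=4, P6=2, P7=1) → (P0=4, P1=2, P2=4, P3=1, P4=0, P5=5, P6=0, P7=1)
step 2: fire δ:  (P0=4, P1=2, P2=4, P3=1, P4=0, P5=5, P6=0, P7=1) → (P0=3, P1=2, P2=4, P3=3, P4=0, P5=5, P6=0, P7=1)
step 3: fire δ:  (P0=3, P1=2, P2=4, P3=3, P4=0, P5=5, P6=0, P7=1) → (P0=2, P1=2, P2=4, P3=5, P4=0, P5=5, P6=0, P7=1)

(P0=2, P1=2, P2=4, P3=5, P4=0, P5=5, P6=0, P7=1)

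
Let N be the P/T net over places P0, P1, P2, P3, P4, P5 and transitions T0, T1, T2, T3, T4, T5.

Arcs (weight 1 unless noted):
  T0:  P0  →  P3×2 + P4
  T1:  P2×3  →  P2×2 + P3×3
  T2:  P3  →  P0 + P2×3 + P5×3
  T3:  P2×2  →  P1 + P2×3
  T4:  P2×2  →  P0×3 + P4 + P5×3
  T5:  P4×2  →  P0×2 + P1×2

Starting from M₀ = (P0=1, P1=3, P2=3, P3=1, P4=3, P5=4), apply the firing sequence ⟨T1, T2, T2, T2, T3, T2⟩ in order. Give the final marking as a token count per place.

(P0=5, P1=4, P2=15, P3=0, P4=3, P5=16)

step 1: fire T1:  (P0=1, P1=3, P2=3, P3=1, P4=3, P5=4) → (P0=1, P1=3, P2=2, P3=4, P4=3, P5=4)
step 2: fire T2:  (P0=1, P1=3, P2=2, P3=4, P4=3, P5=4) → (P0=2, P1=3, P2=5, P3=3, P4=3, P5=7)
step 3: fire T2:  (P0=2, P1=3, P2=5, P3=3, P4=3, P5=7) → (P0=3, P1=3, P2=8, P3=2, P4=3, P5=10)
step 4: fire T2:  (P0=3, P1=3, P2=8, P3=2, P4=3, P5=10) → (P0=4, P1=3, P2=11, P3=1, P4=3, P5=13)
step 5: fire T3:  (P0=4, P1=3, P2=11, P3=1, P4=3, P5=13) → (P0=4, P1=4, P2=12, P3=1, P4=3, P5=13)
step 6: fire T2:  (P0=4, P1=4, P2=12, P3=1, P4=3, P5=13) → (P0=5, P1=4, P2=15, P3=0, P4=3, P5=16)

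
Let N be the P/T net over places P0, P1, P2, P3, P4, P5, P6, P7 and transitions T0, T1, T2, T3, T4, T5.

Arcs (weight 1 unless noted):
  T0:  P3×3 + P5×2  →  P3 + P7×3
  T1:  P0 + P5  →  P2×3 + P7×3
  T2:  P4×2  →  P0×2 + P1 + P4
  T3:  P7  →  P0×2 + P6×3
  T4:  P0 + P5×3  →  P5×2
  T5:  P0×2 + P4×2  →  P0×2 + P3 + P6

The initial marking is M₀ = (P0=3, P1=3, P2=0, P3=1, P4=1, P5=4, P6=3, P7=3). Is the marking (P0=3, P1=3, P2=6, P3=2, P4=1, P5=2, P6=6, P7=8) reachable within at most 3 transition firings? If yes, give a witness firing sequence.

depth 0: 1 marking
depth 1: 4 markings reached so far
depth 2: 10 markings reached so far
depth 3: 19 markings reached so far
target is not among the 19 markings reachable within 3 steps

NO — not reachable within 3 firings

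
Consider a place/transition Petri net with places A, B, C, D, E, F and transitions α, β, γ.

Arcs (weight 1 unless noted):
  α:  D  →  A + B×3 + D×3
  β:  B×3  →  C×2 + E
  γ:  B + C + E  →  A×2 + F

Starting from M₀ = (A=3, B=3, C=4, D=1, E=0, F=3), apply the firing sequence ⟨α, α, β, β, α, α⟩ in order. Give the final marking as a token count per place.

step 1: fire α:  (A=3, B=3, C=4, D=1, E=0, F=3) → (A=4, B=6, C=4, D=3, E=0, F=3)
step 2: fire α:  (A=4, B=6, C=4, D=3, E=0, F=3) → (A=5, B=9, C=4, D=5, E=0, F=3)
step 3: fire β:  (A=5, B=9, C=4, D=5, E=0, F=3) → (A=5, B=6, C=6, D=5, E=1, F=3)
step 4: fire β:  (A=5, B=6, C=6, D=5, E=1, F=3) → (A=5, B=3, C=8, D=5, E=2, F=3)
step 5: fire α:  (A=5, B=3, C=8, D=5, E=2, F=3) → (A=6, B=6, C=8, D=7, E=2, F=3)
step 6: fire α:  (A=6, B=6, C=8, D=7, E=2, F=3) → (A=7, B=9, C=8, D=9, E=2, F=3)

(A=7, B=9, C=8, D=9, E=2, F=3)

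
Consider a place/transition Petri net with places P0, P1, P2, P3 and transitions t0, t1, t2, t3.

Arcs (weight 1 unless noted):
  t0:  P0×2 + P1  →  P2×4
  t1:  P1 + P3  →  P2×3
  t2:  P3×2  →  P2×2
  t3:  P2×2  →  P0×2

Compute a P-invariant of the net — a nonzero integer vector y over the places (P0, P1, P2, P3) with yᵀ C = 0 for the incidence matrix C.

y = (P0:1, P1:2, P2:1, P3:1)

Incidence matrix C (rows=places, cols=transitions):
       t0   t1   t2   t3
   P0  -2    0    0    2
   P1  -1   -1    0    0
   P2   4    3    2   -2
   P3   0   -1   -2    0

Candidate y = [1, 2, 1, 1]; check y·C column-wise:
  col t0: 1·-2 + 2·-1 + 1·4 + 1·0 = 0
  col t1: 1·0 + 2·-1 + 1·3 + 1·-1 = 0
  col t2: 1·0 + 2·0 + 1·2 + 1·-2 = 0
  col t3: 1·2 + 2·0 + 1·-2 + 1·0 = 0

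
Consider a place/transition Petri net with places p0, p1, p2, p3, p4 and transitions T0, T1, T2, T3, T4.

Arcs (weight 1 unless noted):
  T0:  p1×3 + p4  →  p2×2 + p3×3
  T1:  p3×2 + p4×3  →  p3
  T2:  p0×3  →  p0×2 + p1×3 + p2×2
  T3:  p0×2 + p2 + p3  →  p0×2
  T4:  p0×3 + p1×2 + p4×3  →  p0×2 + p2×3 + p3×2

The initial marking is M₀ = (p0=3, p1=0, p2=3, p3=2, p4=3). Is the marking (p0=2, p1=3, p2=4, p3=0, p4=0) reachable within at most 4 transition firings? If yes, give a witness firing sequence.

YES — reachable via ⟨T1, T2, T3⟩ (3 firings)

step 1: fire T1:  (p0=3, p1=0, p2=3, p3=2, p4=3) → (p0=3, p1=0, p2=3, p3=1, p4=0)
step 2: fire T2:  (p0=3, p1=0, p2=3, p3=1, p4=0) → (p0=2, p1=3, p2=5, p3=1, p4=0)
step 3: fire T3:  (p0=2, p1=3, p2=5, p3=1, p4=0) → (p0=2, p1=3, p2=4, p3=0, p4=0)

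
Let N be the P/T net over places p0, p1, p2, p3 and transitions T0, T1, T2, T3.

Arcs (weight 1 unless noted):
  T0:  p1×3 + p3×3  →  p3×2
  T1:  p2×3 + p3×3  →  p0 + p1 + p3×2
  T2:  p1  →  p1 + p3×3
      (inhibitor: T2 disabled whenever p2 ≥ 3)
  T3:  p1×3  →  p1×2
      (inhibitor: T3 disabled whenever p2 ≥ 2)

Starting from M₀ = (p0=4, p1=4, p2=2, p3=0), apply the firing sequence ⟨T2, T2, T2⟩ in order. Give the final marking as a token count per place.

(p0=4, p1=4, p2=2, p3=9)

step 1: fire T2:  (p0=4, p1=4, p2=2, p3=0) → (p0=4, p1=4, p2=2, p3=3)
step 2: fire T2:  (p0=4, p1=4, p2=2, p3=3) → (p0=4, p1=4, p2=2, p3=6)
step 3: fire T2:  (p0=4, p1=4, p2=2, p3=6) → (p0=4, p1=4, p2=2, p3=9)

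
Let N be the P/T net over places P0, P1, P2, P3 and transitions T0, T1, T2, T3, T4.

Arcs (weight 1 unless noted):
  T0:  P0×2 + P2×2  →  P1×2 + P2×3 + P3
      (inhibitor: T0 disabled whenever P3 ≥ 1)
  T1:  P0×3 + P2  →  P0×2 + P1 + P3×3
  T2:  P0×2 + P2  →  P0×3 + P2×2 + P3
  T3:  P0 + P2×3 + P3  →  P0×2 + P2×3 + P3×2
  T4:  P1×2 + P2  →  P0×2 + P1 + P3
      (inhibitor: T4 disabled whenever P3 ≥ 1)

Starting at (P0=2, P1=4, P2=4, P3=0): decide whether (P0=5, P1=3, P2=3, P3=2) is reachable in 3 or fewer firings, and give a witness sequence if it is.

step 1: fire T4:  (P0=2, P1=4, P2=4, P3=0) → (P0=4, P1=3, P2=3, P3=1)
step 2: fire T3:  (P0=4, P1=3, P2=3, P3=1) → (P0=5, P1=3, P2=3, P3=2)

YES — reachable via ⟨T4, T3⟩ (2 firings)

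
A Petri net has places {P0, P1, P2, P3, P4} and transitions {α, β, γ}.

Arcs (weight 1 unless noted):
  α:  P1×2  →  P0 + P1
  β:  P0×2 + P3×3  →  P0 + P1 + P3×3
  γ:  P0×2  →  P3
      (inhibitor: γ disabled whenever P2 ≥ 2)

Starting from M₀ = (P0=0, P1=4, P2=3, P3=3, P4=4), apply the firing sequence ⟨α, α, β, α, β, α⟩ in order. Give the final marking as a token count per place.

step 1: fire α:  (P0=0, P1=4, P2=3, P3=3, P4=4) → (P0=1, P1=3, P2=3, P3=3, P4=4)
step 2: fire α:  (P0=1, P1=3, P2=3, P3=3, P4=4) → (P0=2, P1=2, P2=3, P3=3, P4=4)
step 3: fire β:  (P0=2, P1=2, P2=3, P3=3, P4=4) → (P0=1, P1=3, P2=3, P3=3, P4=4)
step 4: fire α:  (P0=1, P1=3, P2=3, P3=3, P4=4) → (P0=2, P1=2, P2=3, P3=3, P4=4)
step 5: fire β:  (P0=2, P1=2, P2=3, P3=3, P4=4) → (P0=1, P1=3, P2=3, P3=3, P4=4)
step 6: fire α:  (P0=1, P1=3, P2=3, P3=3, P4=4) → (P0=2, P1=2, P2=3, P3=3, P4=4)

(P0=2, P1=2, P2=3, P3=3, P4=4)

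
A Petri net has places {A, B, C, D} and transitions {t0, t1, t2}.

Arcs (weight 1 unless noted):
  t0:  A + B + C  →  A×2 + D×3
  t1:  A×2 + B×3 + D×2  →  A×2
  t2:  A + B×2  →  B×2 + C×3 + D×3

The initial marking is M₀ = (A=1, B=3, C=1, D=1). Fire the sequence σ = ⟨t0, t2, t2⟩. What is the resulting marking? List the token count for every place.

step 1: fire t0:  (A=1, B=3, C=1, D=1) → (A=2, B=2, C=0, D=4)
step 2: fire t2:  (A=2, B=2, C=0, D=4) → (A=1, B=2, C=3, D=7)
step 3: fire t2:  (A=1, B=2, C=3, D=7) → (A=0, B=2, C=6, D=10)

(A=0, B=2, C=6, D=10)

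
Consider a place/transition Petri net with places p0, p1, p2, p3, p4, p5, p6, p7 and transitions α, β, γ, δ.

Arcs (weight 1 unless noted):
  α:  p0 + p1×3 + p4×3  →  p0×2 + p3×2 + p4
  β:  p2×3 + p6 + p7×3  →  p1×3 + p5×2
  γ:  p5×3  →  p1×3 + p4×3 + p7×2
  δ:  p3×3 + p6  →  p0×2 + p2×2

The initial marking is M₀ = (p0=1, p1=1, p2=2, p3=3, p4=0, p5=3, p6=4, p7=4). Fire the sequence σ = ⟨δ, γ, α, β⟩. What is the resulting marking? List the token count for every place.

(p0=4, p1=4, p2=1, p3=2, p4=1, p5=2, p6=2, p7=3)

step 1: fire δ:  (p0=1, p1=1, p2=2, p3=3, p4=0, p5=3, p6=4, p7=4) → (p0=3, p1=1, p2=4, p3=0, p4=0, p5=3, p6=3, p7=4)
step 2: fire γ:  (p0=3, p1=1, p2=4, p3=0, p4=0, p5=3, p6=3, p7=4) → (p0=3, p1=4, p2=4, p3=0, p4=3, p5=0, p6=3, p7=6)
step 3: fire α:  (p0=3, p1=4, p2=4, p3=0, p4=3, p5=0, p6=3, p7=6) → (p0=4, p1=1, p2=4, p3=2, p4=1, p5=0, p6=3, p7=6)
step 4: fire β:  (p0=4, p1=1, p2=4, p3=2, p4=1, p5=0, p6=3, p7=6) → (p0=4, p1=4, p2=1, p3=2, p4=1, p5=2, p6=2, p7=3)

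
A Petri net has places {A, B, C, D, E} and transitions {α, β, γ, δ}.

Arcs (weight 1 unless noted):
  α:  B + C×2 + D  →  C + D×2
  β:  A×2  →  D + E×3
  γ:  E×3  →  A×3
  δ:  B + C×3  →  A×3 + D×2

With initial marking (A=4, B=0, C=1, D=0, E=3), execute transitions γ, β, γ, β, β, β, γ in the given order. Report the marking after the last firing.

step 1: fire γ:  (A=4, B=0, C=1, D=0, E=3) → (A=7, B=0, C=1, D=0, E=0)
step 2: fire β:  (A=7, B=0, C=1, D=0, E=0) → (A=5, B=0, C=1, D=1, E=3)
step 3: fire γ:  (A=5, B=0, C=1, D=1, E=3) → (A=8, B=0, C=1, D=1, E=0)
step 4: fire β:  (A=8, B=0, C=1, D=1, E=0) → (A=6, B=0, C=1, D=2, E=3)
step 5: fire β:  (A=6, B=0, C=1, D=2, E=3) → (A=4, B=0, C=1, D=3, E=6)
step 6: fire β:  (A=4, B=0, C=1, D=3, E=6) → (A=2, B=0, C=1, D=4, E=9)
step 7: fire γ:  (A=2, B=0, C=1, D=4, E=9) → (A=5, B=0, C=1, D=4, E=6)

(A=5, B=0, C=1, D=4, E=6)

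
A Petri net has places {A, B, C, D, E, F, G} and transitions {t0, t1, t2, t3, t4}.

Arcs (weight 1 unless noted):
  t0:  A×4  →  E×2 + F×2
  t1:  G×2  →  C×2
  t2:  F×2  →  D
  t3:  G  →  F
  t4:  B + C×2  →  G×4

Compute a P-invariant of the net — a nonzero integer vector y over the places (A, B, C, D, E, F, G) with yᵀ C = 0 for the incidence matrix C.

Incidence matrix C (rows=places, cols=transitions):
       t0   t1   t2   t3   t4
    A  -4    0    0    0    0
    B   0    0    0    0   -1
    C   0    2    0    0   -2
    D   0    0    1    0    0
    E   2    0    0    0    0
    F   2    0   -2    1    0
    G   0   -2    0   -1    4

Candidate y = [1, 0, 0, 0, 2, 0, 0]; check y·C column-wise:
  col t0: 1·-4 + 2·2 + 0·2 = 0
  col t1: 1·0 + 0·2 + 2·0 + 0·-2 = 0
  col t2: 1·0 + 0·1 + 2·0 + 0·-2 = 0
  col t3: 1·0 + 2·0 + 0·1 + 0·-1 = 0
  col t4: 1·0 + 0·-1 + 0·-2 + 2·0 + 0·4 = 0

y = (A:1, B:0, C:0, D:0, E:2, F:0, G:0)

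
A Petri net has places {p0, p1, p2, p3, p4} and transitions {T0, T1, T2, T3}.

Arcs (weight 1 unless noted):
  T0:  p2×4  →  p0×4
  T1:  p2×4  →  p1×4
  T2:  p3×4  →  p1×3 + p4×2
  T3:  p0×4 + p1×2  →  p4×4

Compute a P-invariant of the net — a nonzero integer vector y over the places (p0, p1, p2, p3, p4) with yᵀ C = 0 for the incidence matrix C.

Incidence matrix C (rows=places, cols=transitions):
       T0   T1   T2   T3
   p0   4    0    0   -4
   p1   0    4    3   -2
   p2  -4   -4    0    0
   p3   0    0   -4    0
   p4   0    0    2    4

Candidate y = [2, 2, 2, 3, 3]; check y·C column-wise:
  col T0: 2·4 + 2·0 + 2·-4 + 3·0 + 3·0 = 0
  col T1: 2·0 + 2·4 + 2·-4 + 3·0 + 3·0 = 0
  col T2: 2·0 + 2·3 + 2·0 + 3·-4 + 3·2 = 0
  col T3: 2·-4 + 2·-2 + 2·0 + 3·0 + 3·4 = 0

y = (p0:2, p1:2, p2:2, p3:3, p4:3)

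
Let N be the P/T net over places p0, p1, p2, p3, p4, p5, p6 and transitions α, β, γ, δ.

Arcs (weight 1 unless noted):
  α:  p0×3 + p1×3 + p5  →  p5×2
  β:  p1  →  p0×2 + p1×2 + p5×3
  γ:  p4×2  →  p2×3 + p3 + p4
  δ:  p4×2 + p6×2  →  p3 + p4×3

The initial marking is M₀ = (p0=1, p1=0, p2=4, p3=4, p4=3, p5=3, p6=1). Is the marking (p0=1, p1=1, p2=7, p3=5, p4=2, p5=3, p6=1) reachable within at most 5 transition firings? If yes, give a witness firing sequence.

depth 0: 1 marking
depth 1: 2 markings reached so far
depth 2: 3 markings reached so far
depth 3: 3 markings reached so far
(frontier empty at depth 3; search complete)
target is not among the 3 markings reachable within 5 steps

NO — not reachable within 5 firings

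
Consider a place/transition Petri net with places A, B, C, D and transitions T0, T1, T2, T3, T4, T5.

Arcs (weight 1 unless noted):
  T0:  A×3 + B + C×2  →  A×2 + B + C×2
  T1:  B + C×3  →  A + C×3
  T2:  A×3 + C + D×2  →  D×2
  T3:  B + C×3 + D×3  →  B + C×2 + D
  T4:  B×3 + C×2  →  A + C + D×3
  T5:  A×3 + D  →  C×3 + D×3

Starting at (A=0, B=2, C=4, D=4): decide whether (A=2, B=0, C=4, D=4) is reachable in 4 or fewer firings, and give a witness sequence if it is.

step 1: fire T1:  (A=0, B=2, C=4, D=4) → (A=1, B=1, C=4, D=4)
step 2: fire T1:  (A=1, B=1, C=4, D=4) → (A=2, B=0, C=4, D=4)

YES — reachable via ⟨T1, T1⟩ (2 firings)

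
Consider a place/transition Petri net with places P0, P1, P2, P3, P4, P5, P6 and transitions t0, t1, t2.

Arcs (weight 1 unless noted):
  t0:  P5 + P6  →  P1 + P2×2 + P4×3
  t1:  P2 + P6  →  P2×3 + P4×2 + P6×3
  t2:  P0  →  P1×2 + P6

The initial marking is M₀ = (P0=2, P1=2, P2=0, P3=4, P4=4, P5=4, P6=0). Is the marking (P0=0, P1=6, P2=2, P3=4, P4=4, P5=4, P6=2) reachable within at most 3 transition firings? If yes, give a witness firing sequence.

NO — not reachable within 3 firings

depth 0: 1 marking
depth 1: 2 markings reached so far
depth 2: 4 markings reached so far
depth 3: 5 markings reached so far
target is not among the 5 markings reachable within 3 steps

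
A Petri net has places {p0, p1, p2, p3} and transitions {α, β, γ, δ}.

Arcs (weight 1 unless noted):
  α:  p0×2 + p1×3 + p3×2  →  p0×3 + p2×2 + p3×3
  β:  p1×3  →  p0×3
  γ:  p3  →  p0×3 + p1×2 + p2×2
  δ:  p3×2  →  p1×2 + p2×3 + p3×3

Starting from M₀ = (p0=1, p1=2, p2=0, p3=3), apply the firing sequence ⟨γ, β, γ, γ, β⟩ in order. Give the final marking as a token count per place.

step 1: fire γ:  (p0=1, p1=2, p2=0, p3=3) → (p0=4, p1=4, p2=2, p3=2)
step 2: fire β:  (p0=4, p1=4, p2=2, p3=2) → (p0=7, p1=1, p2=2, p3=2)
step 3: fire γ:  (p0=7, p1=1, p2=2, p3=2) → (p0=10, p1=3, p2=4, p3=1)
step 4: fire γ:  (p0=10, p1=3, p2=4, p3=1) → (p0=13, p1=5, p2=6, p3=0)
step 5: fire β:  (p0=13, p1=5, p2=6, p3=0) → (p0=16, p1=2, p2=6, p3=0)

(p0=16, p1=2, p2=6, p3=0)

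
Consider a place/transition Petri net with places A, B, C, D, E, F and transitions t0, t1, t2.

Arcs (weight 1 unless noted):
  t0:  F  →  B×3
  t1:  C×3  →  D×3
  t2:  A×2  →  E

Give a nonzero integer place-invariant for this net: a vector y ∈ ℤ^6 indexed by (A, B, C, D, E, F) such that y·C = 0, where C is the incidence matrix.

Incidence matrix C (rows=places, cols=transitions):
       t0   t1   t2
    A   0    0   -2
    B   3    0    0
    C   0   -3    0
    D   0    3    0
    E   0    0    1
    F  -1    0    0

Candidate y = [0, 0, 1, 1, 0, 0]; check y·C column-wise:
  col t0: 0·3 + 1·0 + 1·0 + 0·-1 = 0
  col t1: 1·-3 + 1·3 = 0
  col t2: 0·-2 + 1·0 + 1·0 + 0·1 = 0

y = (A:0, B:0, C:1, D:1, E:0, F:0)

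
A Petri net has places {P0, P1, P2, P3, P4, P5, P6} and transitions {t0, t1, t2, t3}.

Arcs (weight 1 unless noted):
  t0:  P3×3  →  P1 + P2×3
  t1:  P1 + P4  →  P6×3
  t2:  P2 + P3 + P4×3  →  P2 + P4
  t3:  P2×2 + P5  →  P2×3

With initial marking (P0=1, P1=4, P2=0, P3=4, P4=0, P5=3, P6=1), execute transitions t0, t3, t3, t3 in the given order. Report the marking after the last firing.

(P0=1, P1=5, P2=6, P3=1, P4=0, P5=0, P6=1)

step 1: fire t0:  (P0=1, P1=4, P2=0, P3=4, P4=0, P5=3, P6=1) → (P0=1, P1=5, P2=3, P3=1, P4=0, P5=3, P6=1)
step 2: fire t3:  (P0=1, P1=5, P2=3, P3=1, P4=0, P5=3, P6=1) → (P0=1, P1=5, P2=4, P3=1, P4=0, P5=2, P6=1)
step 3: fire t3:  (P0=1, P1=5, P2=4, P3=1, P4=0, P5=2, P6=1) → (P0=1, P1=5, P2=5, P3=1, P4=0, P5=1, P6=1)
step 4: fire t3:  (P0=1, P1=5, P2=5, P3=1, P4=0, P5=1, P6=1) → (P0=1, P1=5, P2=6, P3=1, P4=0, P5=0, P6=1)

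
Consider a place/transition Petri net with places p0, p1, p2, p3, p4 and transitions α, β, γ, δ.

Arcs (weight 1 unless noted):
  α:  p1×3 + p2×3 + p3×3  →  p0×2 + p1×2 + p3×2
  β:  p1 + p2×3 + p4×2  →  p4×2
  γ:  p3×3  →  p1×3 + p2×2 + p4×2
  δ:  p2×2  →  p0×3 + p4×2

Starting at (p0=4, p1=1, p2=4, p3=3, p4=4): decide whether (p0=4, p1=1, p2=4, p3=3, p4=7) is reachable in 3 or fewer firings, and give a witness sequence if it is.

NO — not reachable within 3 firings

depth 0: 1 marking
depth 1: 4 markings reached so far
depth 2: 7 markings reached so far
depth 3: 10 markings reached so far
target is not among the 10 markings reachable within 3 steps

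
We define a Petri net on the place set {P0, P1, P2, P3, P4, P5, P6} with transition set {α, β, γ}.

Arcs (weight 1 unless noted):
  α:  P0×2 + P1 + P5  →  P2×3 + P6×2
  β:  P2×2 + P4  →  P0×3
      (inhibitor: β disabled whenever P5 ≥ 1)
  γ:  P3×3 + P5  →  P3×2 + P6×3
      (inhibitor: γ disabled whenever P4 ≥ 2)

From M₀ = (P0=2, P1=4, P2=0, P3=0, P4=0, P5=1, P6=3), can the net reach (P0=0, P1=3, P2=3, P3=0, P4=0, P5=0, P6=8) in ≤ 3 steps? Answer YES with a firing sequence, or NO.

depth 0: 1 marking
depth 1: 2 markings reached so far
depth 2: 2 markings reached so far
(frontier empty at depth 2; search complete)
target is not among the 2 markings reachable within 3 steps

NO — not reachable within 3 firings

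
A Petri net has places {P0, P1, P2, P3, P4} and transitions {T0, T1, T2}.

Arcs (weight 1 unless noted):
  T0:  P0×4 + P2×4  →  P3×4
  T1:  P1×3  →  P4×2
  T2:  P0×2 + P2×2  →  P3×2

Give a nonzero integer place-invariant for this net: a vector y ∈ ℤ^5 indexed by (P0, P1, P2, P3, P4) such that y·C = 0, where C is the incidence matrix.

Incidence matrix C (rows=places, cols=transitions):
       T0   T1   T2
   P0  -4    0   -2
   P1   0   -3    0
   P2  -4    0   -2
   P3   4    0    2
   P4   0    2    0

Candidate y = [1, 0, -1, 0, 0]; check y·C column-wise:
  col T0: 1·-4 + -1·-4 + 0·4 = 0
  col T1: 1·0 + 0·-3 + -1·0 + 0·2 = 0
  col T2: 1·-2 + -1·-2 + 0·2 = 0

y = (P0:1, P1:0, P2:-1, P3:0, P4:0)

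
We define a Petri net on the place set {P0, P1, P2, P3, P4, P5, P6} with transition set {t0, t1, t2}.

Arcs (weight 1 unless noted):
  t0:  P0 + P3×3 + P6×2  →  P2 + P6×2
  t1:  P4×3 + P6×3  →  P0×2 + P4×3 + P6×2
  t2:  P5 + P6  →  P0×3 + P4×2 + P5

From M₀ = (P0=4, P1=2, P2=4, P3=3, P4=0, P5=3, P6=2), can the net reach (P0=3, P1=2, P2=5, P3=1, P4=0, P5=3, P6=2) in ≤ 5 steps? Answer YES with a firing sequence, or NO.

depth 0: 1 marking
depth 1: 3 markings reached so far
depth 2: 5 markings reached so far
depth 3: 6 markings reached so far
depth 4: 6 markings reached so far
(frontier empty at depth 4; search complete)
target is not among the 6 markings reachable within 5 steps

NO — not reachable within 5 firings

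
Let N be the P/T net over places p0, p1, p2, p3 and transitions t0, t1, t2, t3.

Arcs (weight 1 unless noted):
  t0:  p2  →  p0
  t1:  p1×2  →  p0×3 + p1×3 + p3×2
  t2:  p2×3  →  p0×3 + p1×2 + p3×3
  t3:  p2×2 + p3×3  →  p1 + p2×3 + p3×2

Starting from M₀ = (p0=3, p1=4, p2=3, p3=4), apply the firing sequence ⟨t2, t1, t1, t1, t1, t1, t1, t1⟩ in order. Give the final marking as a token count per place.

step 1: fire t2:  (p0=3, p1=4, p2=3, p3=4) → (p0=6, p1=6, p2=0, p3=7)
step 2: fire t1:  (p0=6, p1=6, p2=0, p3=7) → (p0=9, p1=7, p2=0, p3=9)
step 3: fire t1:  (p0=9, p1=7, p2=0, p3=9) → (p0=12, p1=8, p2=0, p3=11)
step 4: fire t1:  (p0=12, p1=8, p2=0, p3=11) → (p0=15, p1=9, p2=0, p3=13)
step 5: fire t1:  (p0=15, p1=9, p2=0, p3=13) → (p0=18, p1=10, p2=0, p3=15)
step 6: fire t1:  (p0=18, p1=10, p2=0, p3=15) → (p0=21, p1=11, p2=0, p3=17)
step 7: fire t1:  (p0=21, p1=11, p2=0, p3=17) → (p0=24, p1=12, p2=0, p3=19)
step 8: fire t1:  (p0=24, p1=12, p2=0, p3=19) → (p0=27, p1=13, p2=0, p3=21)

(p0=27, p1=13, p2=0, p3=21)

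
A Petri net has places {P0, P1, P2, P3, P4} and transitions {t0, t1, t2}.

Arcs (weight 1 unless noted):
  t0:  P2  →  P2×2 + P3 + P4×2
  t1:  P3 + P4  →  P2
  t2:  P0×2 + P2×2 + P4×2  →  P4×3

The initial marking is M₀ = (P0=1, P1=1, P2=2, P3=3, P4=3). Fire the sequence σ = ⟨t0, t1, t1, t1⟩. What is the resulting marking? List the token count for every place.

(P0=1, P1=1, P2=6, P3=1, P4=2)

step 1: fire t0:  (P0=1, P1=1, P2=2, P3=3, P4=3) → (P0=1, P1=1, P2=3, P3=4, P4=5)
step 2: fire t1:  (P0=1, P1=1, P2=3, P3=4, P4=5) → (P0=1, P1=1, P2=4, P3=3, P4=4)
step 3: fire t1:  (P0=1, P1=1, P2=4, P3=3, P4=4) → (P0=1, P1=1, P2=5, P3=2, P4=3)
step 4: fire t1:  (P0=1, P1=1, P2=5, P3=2, P4=3) → (P0=1, P1=1, P2=6, P3=1, P4=2)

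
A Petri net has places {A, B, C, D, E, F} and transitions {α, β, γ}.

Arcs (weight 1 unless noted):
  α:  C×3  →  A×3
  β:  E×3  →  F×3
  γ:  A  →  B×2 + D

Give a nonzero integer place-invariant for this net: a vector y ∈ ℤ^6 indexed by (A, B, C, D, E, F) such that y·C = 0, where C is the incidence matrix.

y = (A:2, B:1, C:2, D:0, E:0, F:0)

Incidence matrix C (rows=places, cols=transitions):
        α    β    γ
    A   3    0   -1
    B   0    0    2
    C  -3    0    0
    D   0    0    1
    E   0   -3    0
    F   0    3    0

Candidate y = [2, 1, 2, 0, 0, 0]; check y·C column-wise:
  col α: 2·3 + 1·0 + 2·-3 = 0
  col β: 2·0 + 1·0 + 2·0 + 0·-3 + 0·3 = 0
  col γ: 2·-1 + 1·2 + 2·0 + 0·1 = 0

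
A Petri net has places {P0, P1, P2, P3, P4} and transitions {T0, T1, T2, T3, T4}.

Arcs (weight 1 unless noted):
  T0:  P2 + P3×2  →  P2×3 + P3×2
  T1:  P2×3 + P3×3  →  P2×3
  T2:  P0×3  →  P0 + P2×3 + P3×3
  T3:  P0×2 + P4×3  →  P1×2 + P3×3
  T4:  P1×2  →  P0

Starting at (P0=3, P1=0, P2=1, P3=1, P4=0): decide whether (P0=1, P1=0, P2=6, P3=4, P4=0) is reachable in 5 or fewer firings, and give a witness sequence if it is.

step 1: fire T2:  (P0=3, P1=0, P2=1, P3=1, P4=0) → (P0=1, P1=0, P2=4, P3=4, P4=0)
step 2: fire T0:  (P0=1, P1=0, P2=4, P3=4, P4=0) → (P0=1, P1=0, P2=6, P3=4, P4=0)

YES — reachable via ⟨T2, T0⟩ (2 firings)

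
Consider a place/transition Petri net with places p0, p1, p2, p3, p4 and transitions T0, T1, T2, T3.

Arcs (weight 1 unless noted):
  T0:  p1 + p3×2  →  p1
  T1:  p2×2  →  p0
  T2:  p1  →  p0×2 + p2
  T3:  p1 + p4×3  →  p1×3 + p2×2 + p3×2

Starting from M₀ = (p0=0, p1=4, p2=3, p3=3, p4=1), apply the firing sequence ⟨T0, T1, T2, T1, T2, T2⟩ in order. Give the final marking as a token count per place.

step 1: fire T0:  (p0=0, p1=4, p2=3, p3=3, p4=1) → (p0=0, p1=4, p2=3, p3=1, p4=1)
step 2: fire T1:  (p0=0, p1=4, p2=3, p3=1, p4=1) → (p0=1, p1=4, p2=1, p3=1, p4=1)
step 3: fire T2:  (p0=1, p1=4, p2=1, p3=1, p4=1) → (p0=3, p1=3, p2=2, p3=1, p4=1)
step 4: fire T1:  (p0=3, p1=3, p2=2, p3=1, p4=1) → (p0=4, p1=3, p2=0, p3=1, p4=1)
step 5: fire T2:  (p0=4, p1=3, p2=0, p3=1, p4=1) → (p0=6, p1=2, p2=1, p3=1, p4=1)
step 6: fire T2:  (p0=6, p1=2, p2=1, p3=1, p4=1) → (p0=8, p1=1, p2=2, p3=1, p4=1)

(p0=8, p1=1, p2=2, p3=1, p4=1)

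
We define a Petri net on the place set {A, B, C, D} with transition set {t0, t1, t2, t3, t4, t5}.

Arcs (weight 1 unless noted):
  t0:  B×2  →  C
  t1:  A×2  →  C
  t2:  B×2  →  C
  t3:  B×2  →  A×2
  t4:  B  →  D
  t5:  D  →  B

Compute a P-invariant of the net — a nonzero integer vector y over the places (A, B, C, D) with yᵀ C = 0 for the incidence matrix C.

y = (A:1, B:1, C:2, D:1)

Incidence matrix C (rows=places, cols=transitions):
       t0   t1   t2   t3   t4   t5
    A   0   -2    0    2    0    0
    B  -2    0   -2   -2   -1    1
    C   1    1    1    0    0    0
    D   0    0    0    0    1   -1

Candidate y = [1, 1, 2, 1]; check y·C column-wise:
  col t0: 1·0 + 1·-2 + 2·1 + 1·0 = 0
  col t1: 1·-2 + 1·0 + 2·1 + 1·0 = 0
  col t2: 1·0 + 1·-2 + 2·1 + 1·0 = 0
  col t3: 1·2 + 1·-2 + 2·0 + 1·0 = 0
  col t4: 1·0 + 1·-1 + 2·0 + 1·1 = 0
  col t5: 1·0 + 1·1 + 2·0 + 1·-1 = 0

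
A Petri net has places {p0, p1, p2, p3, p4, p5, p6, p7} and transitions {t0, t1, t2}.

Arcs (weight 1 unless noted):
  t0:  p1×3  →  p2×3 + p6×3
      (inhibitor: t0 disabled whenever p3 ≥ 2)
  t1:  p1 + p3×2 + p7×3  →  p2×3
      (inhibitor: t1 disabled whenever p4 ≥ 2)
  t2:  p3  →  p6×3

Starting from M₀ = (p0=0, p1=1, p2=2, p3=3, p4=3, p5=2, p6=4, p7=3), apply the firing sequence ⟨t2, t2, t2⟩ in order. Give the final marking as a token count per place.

(p0=0, p1=1, p2=2, p3=0, p4=3, p5=2, p6=13, p7=3)

step 1: fire t2:  (p0=0, p1=1, p2=2, p3=3, p4=3, p5=2, p6=4, p7=3) → (p0=0, p1=1, p2=2, p3=2, p4=3, p5=2, p6=7, p7=3)
step 2: fire t2:  (p0=0, p1=1, p2=2, p3=2, p4=3, p5=2, p6=7, p7=3) → (p0=0, p1=1, p2=2, p3=1, p4=3, p5=2, p6=10, p7=3)
step 3: fire t2:  (p0=0, p1=1, p2=2, p3=1, p4=3, p5=2, p6=10, p7=3) → (p0=0, p1=1, p2=2, p3=0, p4=3, p5=2, p6=13, p7=3)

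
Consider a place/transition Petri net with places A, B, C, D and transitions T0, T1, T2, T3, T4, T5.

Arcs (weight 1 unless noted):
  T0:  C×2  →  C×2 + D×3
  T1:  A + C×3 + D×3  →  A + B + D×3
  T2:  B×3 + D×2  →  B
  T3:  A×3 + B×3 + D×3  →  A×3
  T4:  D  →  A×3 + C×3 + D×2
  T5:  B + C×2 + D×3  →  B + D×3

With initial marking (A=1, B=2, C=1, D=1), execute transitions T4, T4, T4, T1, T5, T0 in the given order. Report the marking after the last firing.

step 1: fire T4:  (A=1, B=2, C=1, D=1) → (A=4, B=2, C=4, D=2)
step 2: fire T4:  (A=4, B=2, C=4, D=2) → (A=7, B=2, C=7, D=3)
step 3: fire T4:  (A=7, B=2, C=7, D=3) → (A=10, B=2, C=10, D=4)
step 4: fire T1:  (A=10, B=2, C=10, D=4) → (A=10, B=3, C=7, D=4)
step 5: fire T5:  (A=10, B=3, C=7, D=4) → (A=10, B=3, C=5, D=4)
step 6: fire T0:  (A=10, B=3, C=5, D=4) → (A=10, B=3, C=5, D=7)

(A=10, B=3, C=5, D=7)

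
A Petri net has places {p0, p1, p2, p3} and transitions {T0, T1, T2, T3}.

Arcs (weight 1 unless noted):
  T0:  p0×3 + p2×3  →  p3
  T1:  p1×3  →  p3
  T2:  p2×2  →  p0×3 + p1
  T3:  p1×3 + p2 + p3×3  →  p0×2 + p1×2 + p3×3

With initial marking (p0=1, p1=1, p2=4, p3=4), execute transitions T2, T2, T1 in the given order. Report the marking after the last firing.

(p0=7, p1=0, p2=0, p3=5)

step 1: fire T2:  (p0=1, p1=1, p2=4, p3=4) → (p0=4, p1=2, p2=2, p3=4)
step 2: fire T2:  (p0=4, p1=2, p2=2, p3=4) → (p0=7, p1=3, p2=0, p3=4)
step 3: fire T1:  (p0=7, p1=3, p2=0, p3=4) → (p0=7, p1=0, p2=0, p3=5)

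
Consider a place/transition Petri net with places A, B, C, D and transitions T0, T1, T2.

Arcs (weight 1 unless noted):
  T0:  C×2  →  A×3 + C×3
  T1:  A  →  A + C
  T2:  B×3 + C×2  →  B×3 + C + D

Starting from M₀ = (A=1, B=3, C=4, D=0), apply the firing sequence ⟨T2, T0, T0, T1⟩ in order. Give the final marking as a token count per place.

step 1: fire T2:  (A=1, B=3, C=4, D=0) → (A=1, B=3, C=3, D=1)
step 2: fire T0:  (A=1, B=3, C=3, D=1) → (A=4, B=3, C=4, D=1)
step 3: fire T0:  (A=4, B=3, C=4, D=1) → (A=7, B=3, C=5, D=1)
step 4: fire T1:  (A=7, B=3, C=5, D=1) → (A=7, B=3, C=6, D=1)

(A=7, B=3, C=6, D=1)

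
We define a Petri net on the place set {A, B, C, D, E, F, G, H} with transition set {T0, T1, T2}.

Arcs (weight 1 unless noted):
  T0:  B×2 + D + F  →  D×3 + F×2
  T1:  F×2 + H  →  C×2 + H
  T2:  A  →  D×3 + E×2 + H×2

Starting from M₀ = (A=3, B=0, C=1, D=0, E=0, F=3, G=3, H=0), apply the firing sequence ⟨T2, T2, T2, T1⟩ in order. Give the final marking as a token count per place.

step 1: fire T2:  (A=3, B=0, C=1, D=0, E=0, F=3, G=3, H=0) → (A=2, B=0, C=1, D=3, E=2, F=3, G=3, H=2)
step 2: fire T2:  (A=2, B=0, C=1, D=3, E=2, F=3, G=3, H=2) → (A=1, B=0, C=1, D=6, E=4, F=3, G=3, H=4)
step 3: fire T2:  (A=1, B=0, C=1, D=6, E=4, F=3, G=3, H=4) → (A=0, B=0, C=1, D=9, E=6, F=3, G=3, H=6)
step 4: fire T1:  (A=0, B=0, C=1, D=9, E=6, F=3, G=3, H=6) → (A=0, B=0, C=3, D=9, E=6, F=1, G=3, H=6)

(A=0, B=0, C=3, D=9, E=6, F=1, G=3, H=6)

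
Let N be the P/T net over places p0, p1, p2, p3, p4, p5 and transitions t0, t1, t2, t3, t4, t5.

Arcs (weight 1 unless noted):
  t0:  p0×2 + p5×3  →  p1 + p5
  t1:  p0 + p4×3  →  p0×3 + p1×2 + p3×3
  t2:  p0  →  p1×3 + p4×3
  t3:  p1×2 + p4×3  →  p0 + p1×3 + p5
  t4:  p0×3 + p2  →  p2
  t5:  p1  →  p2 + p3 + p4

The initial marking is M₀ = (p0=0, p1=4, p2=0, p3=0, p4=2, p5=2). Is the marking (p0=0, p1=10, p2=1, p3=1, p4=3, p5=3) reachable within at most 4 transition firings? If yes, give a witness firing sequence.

depth 0: 1 marking
depth 1: 2 markings reached so far
depth 2: 4 markings reached so far
depth 3: 7 markings reached so far
depth 4: 11 markings reached so far
target is not among the 11 markings reachable within 4 steps

NO — not reachable within 4 firings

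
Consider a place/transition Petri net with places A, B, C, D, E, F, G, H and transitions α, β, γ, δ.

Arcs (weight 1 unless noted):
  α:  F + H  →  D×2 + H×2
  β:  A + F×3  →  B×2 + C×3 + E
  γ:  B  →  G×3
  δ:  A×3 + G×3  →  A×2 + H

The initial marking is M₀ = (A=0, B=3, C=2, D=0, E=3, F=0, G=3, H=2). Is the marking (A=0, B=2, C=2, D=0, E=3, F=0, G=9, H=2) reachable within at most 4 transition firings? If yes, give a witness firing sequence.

NO — not reachable within 4 firings

depth 0: 1 marking
depth 1: 2 markings reached so far
depth 2: 3 markings reached so far
depth 3: 4 markings reached so far
depth 4: 4 markings reached so far
(frontier empty at depth 4; search complete)
target is not among the 4 markings reachable within 4 steps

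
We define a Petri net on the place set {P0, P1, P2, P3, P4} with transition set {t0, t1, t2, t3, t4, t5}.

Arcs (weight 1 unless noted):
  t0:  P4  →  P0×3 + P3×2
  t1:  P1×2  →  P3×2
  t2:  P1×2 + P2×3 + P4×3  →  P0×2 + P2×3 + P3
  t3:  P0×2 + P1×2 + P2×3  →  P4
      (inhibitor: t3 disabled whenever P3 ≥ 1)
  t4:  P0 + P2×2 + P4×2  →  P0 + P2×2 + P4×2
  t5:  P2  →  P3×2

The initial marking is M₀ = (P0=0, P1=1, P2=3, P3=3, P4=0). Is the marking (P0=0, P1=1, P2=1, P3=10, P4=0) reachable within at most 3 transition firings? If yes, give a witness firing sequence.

NO — not reachable within 3 firings

depth 0: 1 marking
depth 1: 2 markings reached so far
depth 2: 3 markings reached so far
depth 3: 4 markings reached so far
target is not among the 4 markings reachable within 3 steps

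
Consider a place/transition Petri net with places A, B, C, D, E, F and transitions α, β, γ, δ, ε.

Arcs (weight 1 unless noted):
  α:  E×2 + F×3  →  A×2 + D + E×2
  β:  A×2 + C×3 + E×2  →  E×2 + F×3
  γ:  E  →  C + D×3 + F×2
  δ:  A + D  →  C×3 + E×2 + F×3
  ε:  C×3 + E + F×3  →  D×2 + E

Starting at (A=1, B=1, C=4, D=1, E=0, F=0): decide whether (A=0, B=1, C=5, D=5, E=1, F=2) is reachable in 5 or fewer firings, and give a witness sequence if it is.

YES — reachable via ⟨δ, γ, ε⟩ (3 firings)

step 1: fire δ:  (A=1, B=1, C=4, D=1, E=0, F=0) → (A=0, B=1, C=7, D=0, E=2, F=3)
step 2: fire γ:  (A=0, B=1, C=7, D=0, E=2, F=3) → (A=0, B=1, C=8, D=3, E=1, F=5)
step 3: fire ε:  (A=0, B=1, C=8, D=3, E=1, F=5) → (A=0, B=1, C=5, D=5, E=1, F=2)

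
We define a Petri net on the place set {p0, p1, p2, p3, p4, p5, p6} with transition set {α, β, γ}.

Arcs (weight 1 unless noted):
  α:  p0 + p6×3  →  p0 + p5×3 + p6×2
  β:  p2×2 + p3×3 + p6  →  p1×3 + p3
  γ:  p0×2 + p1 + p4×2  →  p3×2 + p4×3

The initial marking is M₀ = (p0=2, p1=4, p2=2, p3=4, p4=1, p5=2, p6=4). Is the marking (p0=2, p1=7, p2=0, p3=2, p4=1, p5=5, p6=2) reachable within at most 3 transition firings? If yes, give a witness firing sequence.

YES — reachable via ⟨α, β⟩ (2 firings)

step 1: fire α:  (p0=2, p1=4, p2=2, p3=4, p4=1, p5=2, p6=4) → (p0=2, p1=4, p2=2, p3=4, p4=1, p5=5, p6=3)
step 2: fire β:  (p0=2, p1=4, p2=2, p3=4, p4=1, p5=5, p6=3) → (p0=2, p1=7, p2=0, p3=2, p4=1, p5=5, p6=2)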